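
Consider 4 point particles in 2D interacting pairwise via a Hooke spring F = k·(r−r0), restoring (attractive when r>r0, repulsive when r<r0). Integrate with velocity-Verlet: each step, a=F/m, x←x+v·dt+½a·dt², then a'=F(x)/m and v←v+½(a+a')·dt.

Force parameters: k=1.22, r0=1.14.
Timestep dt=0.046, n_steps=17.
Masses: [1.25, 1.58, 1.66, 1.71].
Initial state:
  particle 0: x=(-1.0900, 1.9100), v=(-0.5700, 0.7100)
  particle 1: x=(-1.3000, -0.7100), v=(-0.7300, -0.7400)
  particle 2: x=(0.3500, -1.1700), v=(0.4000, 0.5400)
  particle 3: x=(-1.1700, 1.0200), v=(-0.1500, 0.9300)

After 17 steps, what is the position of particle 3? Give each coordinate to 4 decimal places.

step 0: x0=(-1.0900, 1.9100) x1=(-1.3000, -0.7100) x2=(0.3500, -1.1700) x3=(-1.1700, 1.0200)
step 1: x0=(-1.1153, 1.9393) x1=(-1.3330, -0.7425) x2=(0.3666, -1.1425) x3=(-1.1763, 1.0612)
step 2: x0=(-1.1388, 1.9616) x1=(-1.3647, -0.7715) x2=(0.3793, -1.1096) x3=(-1.1814, 1.0991)
step 3: x0=(-1.1605, 1.9770) x1=(-1.3951, -0.7970) x2=(0.3880, -1.0713) x3=(-1.1852, 1.1335)
step 4: x0=(-1.1803, 1.9855) x1=(-1.4240, -0.8187) x2=(0.3927, -1.0277) x3=(-1.1878, 1.1644)
step 5: x0=(-1.1983, 1.9870) x1=(-1.4515, -0.8363) x2=(0.3934, -0.9789) x3=(-1.1892, 1.1915)
step 6: x0=(-1.2143, 1.9817) x1=(-1.4773, -0.8499) x2=(0.3898, -0.9251) x3=(-1.1893, 1.2149)
step 7: x0=(-1.2286, 1.9697) x1=(-1.5014, -0.8591) x2=(0.3821, -0.8663) x3=(-1.1883, 1.2345)
step 8: x0=(-1.2411, 1.9512) x1=(-1.5239, -0.8641) x2=(0.3702, -0.8028) x3=(-1.1862, 1.2503)
step 9: x0=(-1.2518, 1.9266) x1=(-1.5446, -0.8646) x2=(0.3542, -0.7348) x3=(-1.1829, 1.2621)
step 10: x0=(-1.2609, 1.8959) x1=(-1.5634, -0.8607) x2=(0.3341, -0.6626) x3=(-1.1785, 1.2701)
step 11: x0=(-1.2685, 1.8597) x1=(-1.5805, -0.8524) x2=(0.3100, -0.5864) x3=(-1.1731, 1.2742)
step 12: x0=(-1.2747, 1.8183) x1=(-1.5956, -0.8396) x2=(0.2820, -0.5065) x3=(-1.1667, 1.2745)
step 13: x0=(-1.2795, 1.7720) x1=(-1.6090, -0.8226) x2=(0.2503, -0.4233) x3=(-1.1593, 1.2712)
step 14: x0=(-1.2833, 1.7214) x1=(-1.6204, -0.8012) x2=(0.2151, -0.3372) x3=(-1.1509, 1.2641)
step 15: x0=(-1.2860, 1.6669) x1=(-1.6300, -0.7758) x2=(0.1764, -0.2484) x3=(-1.1417, 1.2536)
step 16: x0=(-1.2881, 1.6089) x1=(-1.6378, -0.7463) x2=(0.1345, -0.1574) x3=(-1.1316, 1.2397)
step 17: x0=(-1.2897, 1.5480) x1=(-1.6438, -0.7131) x2=(0.0897, -0.0645) x3=(-1.1207, 1.2226)

(-1.1207, 1.2226)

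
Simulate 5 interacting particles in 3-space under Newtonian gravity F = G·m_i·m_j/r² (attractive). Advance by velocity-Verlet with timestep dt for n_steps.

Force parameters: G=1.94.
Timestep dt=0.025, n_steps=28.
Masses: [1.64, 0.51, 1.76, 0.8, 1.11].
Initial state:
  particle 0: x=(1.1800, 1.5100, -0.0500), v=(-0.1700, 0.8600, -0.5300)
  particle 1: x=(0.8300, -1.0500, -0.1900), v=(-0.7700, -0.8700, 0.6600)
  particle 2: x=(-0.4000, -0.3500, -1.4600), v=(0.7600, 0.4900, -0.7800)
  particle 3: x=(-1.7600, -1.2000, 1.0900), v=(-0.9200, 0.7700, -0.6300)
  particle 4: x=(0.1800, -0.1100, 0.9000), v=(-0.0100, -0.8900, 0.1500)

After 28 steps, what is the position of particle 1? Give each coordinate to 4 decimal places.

(0.0887, -1.2598, 0.3473)

step 0: x0=(1.1800, 1.5100, -0.0500) x1=(0.8300, -1.0500, -0.1900) x2=(-0.4000, -0.3500, -1.4600) x3=(-1.7600, -1.2000, 1.0900) x4=(0.1800, -0.1100, 0.9000)
step 1: x0=(1.1756, 1.5312, -0.0632) x1=(0.8104, -1.0713, -0.1735) x2=(-0.3809, -0.3377, -1.4792) x3=(-1.7828, -1.1806, 1.0741) x4=(0.1798, -0.1322, 0.9034)
step 2: x0=(1.1708, 1.5519, -0.0765) x1=(0.7902, -1.0918, -0.1569) x2=(-0.3615, -0.3253, -1.4979) x3=(-1.8050, -1.1610, 1.0579) x4=(0.1796, -0.1544, 0.9061)
step 3: x0=(1.1657, 1.5721, -0.0897) x1=(0.7693, -1.1115, -0.1403) x2=(-0.3419, -0.3128, -1.5160) x3=(-1.8268, -1.1410, 1.0415) x4=(0.1795, -0.1765, 0.9081)
step 4: x0=(1.1604, 1.5918, -0.1030) x1=(0.7478, -1.1303, -0.1236) x2=(-0.3221, -0.3003, -1.5336) x3=(-1.8480, -1.1209, 1.0248) x4=(0.1793, -0.1986, 0.9095)
step 5: x0=(1.1547, 1.6110, -0.1162) x1=(0.7257, -1.1482, -0.1069) x2=(-0.3020, -0.2876, -1.5507) x3=(-1.8688, -1.1005, 1.0078) x4=(0.1793, -0.2206, 0.9101)
step 6: x0=(1.1487, 1.6297, -0.1295) x1=(0.7031, -1.1653, -0.0901) x2=(-0.2817, -0.2749, -1.5672) x3=(-1.8890, -1.0798, 0.9906) x4=(0.1792, -0.2427, 0.9101)
step 7: x0=(1.1424, 1.6479, -0.1428) x1=(0.6798, -1.1815, -0.0732) x2=(-0.2613, -0.2621, -1.5832) x3=(-1.9088, -1.0589, 0.9731) x4=(0.1791, -0.2646, 0.9094)
step 8: x0=(1.1358, 1.6656, -0.1561) x1=(0.6560, -1.1967, -0.0563) x2=(-0.2406, -0.2492, -1.5986) x3=(-1.9280, -1.0378, 0.9554) x4=(0.1791, -0.2866, 0.9080)
step 9: x0=(1.1289, 1.6828, -0.1695) x1=(0.6317, -1.2111, -0.0392) x2=(-0.2198, -0.2362, -1.6135) x3=(-1.9467, -1.0165, 0.9374) x4=(0.1790, -0.3086, 0.9059)
step 10: x0=(1.1218, 1.6995, -0.1828) x1=(0.6068, -1.2244, -0.0221) x2=(-0.1988, -0.2231, -1.6278) x3=(-1.9648, -0.9950, 0.9192) x4=(0.1790, -0.3305, 0.9031)
step 11: x0=(1.1144, 1.7158, -0.1963) x1=(0.5814, -1.2369, -0.0047) x2=(-0.1777, -0.2100, -1.6417) x3=(-1.9825, -0.9733, 0.9008) x4=(0.1789, -0.3525, 0.8997)
step 12: x0=(1.1067, 1.7315, -0.2097) x1=(0.5556, -1.2483, 0.0127) x2=(-0.1563, -0.1968, -1.6550) x3=(-1.9996, -0.9515, 0.8822) x4=(0.1788, -0.3744, 0.8955)
step 13: x0=(1.0988, 1.7468, -0.2232) x1=(0.5292, -1.2588, 0.0304) x2=(-0.1349, -0.1835, -1.6677) x3=(-2.0162, -0.9294, 0.8634) x4=(0.1788, -0.3964, 0.8907)
step 14: x0=(1.0906, 1.7617, -0.2368) x1=(0.5024, -1.2682, 0.0482) x2=(-0.1133, -0.1701, -1.6800) x3=(-2.0322, -0.9072, 0.8443) x4=(0.1787, -0.4185, 0.8851)
step 15: x0=(1.0821, 1.7760, -0.2504) x1=(0.4751, -1.2765, 0.0664) x2=(-0.0916, -0.1566, -1.6917) x3=(-2.0477, -0.8848, 0.8250) x4=(0.1786, -0.4405, 0.8789)
step 16: x0=(1.0734, 1.7899, -0.2640) x1=(0.4474, -1.2838, 0.0847) x2=(-0.0697, -0.1430, -1.7029) x3=(-2.0627, -0.8622, 0.8056) x4=(0.1785, -0.4627, 0.8719)
step 17: x0=(1.0645, 1.8033, -0.2777) x1=(0.4193, -1.2899, 0.1034) x2=(-0.0478, -0.1293, -1.7136) x3=(-2.0771, -0.8396, 0.7859) x4=(0.1783, -0.4849, 0.8641)
step 18: x0=(1.0553, 1.8163, -0.2915) x1=(0.3907, -1.2948, 0.1225) x2=(-0.0257, -0.1156, -1.7237) x3=(-2.0909, -0.8167, 0.7661) x4=(0.1782, -0.5072, 0.8556)
step 19: x0=(1.0459, 1.8287, -0.3054) x1=(0.3618, -1.2985, 0.1419) x2=(-0.0035, -0.1017, -1.7334) x3=(-2.1043, -0.7938, 0.7461) x4=(0.1780, -0.5296, 0.8464)
step 20: x0=(1.0363, 1.8408, -0.3193) x1=(0.3325, -1.3008, 0.1618) x2=(0.0187, -0.0878, -1.7425) x3=(-2.1171, -0.7707, 0.7258) x4=(0.1778, -0.5522, 0.8363)
step 21: x0=(1.0264, 1.8523, -0.3333) x1=(0.3028, -1.3018, 0.1823) x2=(0.0411, -0.0737, -1.7511) x3=(-2.1293, -0.7476, 0.7054) x4=(0.1776, -0.5749, 0.8255)
step 22: x0=(1.0163, 1.8634, -0.3474) x1=(0.2728, -1.3013, 0.2033) x2=(0.0635, -0.0596, -1.7592) x3=(-2.1410, -0.7243, 0.6849) x4=(0.1773, -0.5979, 0.8138)
step 23: x0=(1.0060, 1.8739, -0.3616) x1=(0.2426, -1.2993, 0.2249) x2=(0.0860, -0.0453, -1.7668) x3=(-2.1522, -0.7009, 0.6641) x4=(0.1770, -0.6212, 0.8012)
step 24: x0=(0.9955, 1.8841, -0.3759) x1=(0.2120, -1.2955, 0.2474) x2=(0.1086, -0.0309, -1.7738) x3=(-2.1627, -0.6774, 0.6432) x4=(0.1766, -0.6447, 0.7877)
step 25: x0=(0.9847, 1.8937, -0.3902) x1=(0.1813, -1.2899, 0.2707) x2=(0.1312, -0.0164, -1.7804) x3=(-2.1728, -0.6539, 0.6222) x4=(0.1762, -0.6687, 0.7733)
step 26: x0=(0.9737, 1.9029, -0.4047) x1=(0.1504, -1.2822, 0.2950) x2=(0.1539, -0.0018, -1.7864) x3=(-2.1823, -0.6302, 0.6009) x4=(0.1756, -0.6931, 0.7578)
step 27: x0=(0.9626, 1.9115, -0.4193) x1=(0.1195, -1.2723, 0.3205) x2=(0.1767, 0.0129, -1.7919) x3=(-2.1912, -0.6065, 0.5796) x4=(0.1749, -0.7181, 0.7413)
step 28: x0=(0.9512, 1.9197, -0.4340) x1=(0.0887, -1.2598, 0.3473) x2=(0.1994, 0.0278, -1.7970) x3=(-2.1996, -0.5828, 0.5580) x4=(0.1740, -0.7438, 0.7236)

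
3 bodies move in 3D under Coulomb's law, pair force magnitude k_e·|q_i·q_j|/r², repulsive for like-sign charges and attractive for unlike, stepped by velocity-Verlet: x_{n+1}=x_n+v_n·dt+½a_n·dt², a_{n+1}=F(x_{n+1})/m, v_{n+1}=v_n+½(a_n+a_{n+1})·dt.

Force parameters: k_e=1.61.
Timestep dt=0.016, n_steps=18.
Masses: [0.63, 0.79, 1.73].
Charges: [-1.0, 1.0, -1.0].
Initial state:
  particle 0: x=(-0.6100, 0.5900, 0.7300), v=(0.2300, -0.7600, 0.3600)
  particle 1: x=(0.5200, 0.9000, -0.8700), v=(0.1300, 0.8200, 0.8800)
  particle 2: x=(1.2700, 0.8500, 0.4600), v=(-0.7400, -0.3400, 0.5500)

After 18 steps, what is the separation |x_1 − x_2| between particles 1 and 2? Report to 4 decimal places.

1.3198

step 0: x0=(-0.6100, 0.5900, 0.7300) x1=(0.5200, 0.9000, -0.8700) x2=(1.2700, 0.8500, 0.4600)
step 1: x0=(-0.6064, 0.5778, 0.7357) x1=(0.5221, 0.9131, -0.8558) x2=(1.2582, 0.8446, 0.4688)
step 2: x0=(-0.6028, 0.5657, 0.7413) x1=(0.5242, 0.9262, -0.8412) x2=(1.2463, 0.8391, 0.4774)
step 3: x0=(-0.5993, 0.5535, 0.7468) x1=(0.5264, 0.9392, -0.8264) x2=(1.2345, 0.8337, 0.4860)
step 4: x0=(-0.5959, 0.5414, 0.7522) x1=(0.5286, 0.9522, -0.8112) x2=(1.2228, 0.8284, 0.4944)
step 5: x0=(-0.5926, 0.5292, 0.7574) x1=(0.5308, 0.9652, -0.7958) x2=(1.2110, 0.8230, 0.5027)
step 6: x0=(-0.5894, 0.5171, 0.7626) x1=(0.5331, 0.9780, -0.7800) x2=(1.1992, 0.8176, 0.5110)
step 7: x0=(-0.5863, 0.5050, 0.7677) x1=(0.5354, 0.9909, -0.7639) x2=(1.1875, 0.8123, 0.5191)
step 8: x0=(-0.5833, 0.4929, 0.7726) x1=(0.5377, 1.0036, -0.7474) x2=(1.1758, 0.8070, 0.5271)
step 9: x0=(-0.5804, 0.4808, 0.7775) x1=(0.5401, 1.0163, -0.7307) x2=(1.1641, 0.8018, 0.5350)
step 10: x0=(-0.5776, 0.4687, 0.7822) x1=(0.5425, 1.0290, -0.7136) x2=(1.1524, 0.7965, 0.5428)
step 11: x0=(-0.5748, 0.4566, 0.7868) x1=(0.5449, 1.0415, -0.6961) x2=(1.1408, 0.7913, 0.5505)
step 12: x0=(-0.5722, 0.4445, 0.7914) x1=(0.5474, 1.0540, -0.6783) x2=(1.1291, 0.7862, 0.5581)
step 13: x0=(-0.5697, 0.4324, 0.7958) x1=(0.5499, 1.0663, -0.6602) x2=(1.1175, 0.7810, 0.5655)
step 14: x0=(-0.5673, 0.4204, 0.8001) x1=(0.5524, 1.0786, -0.6418) x2=(1.1059, 0.7759, 0.5728)
step 15: x0=(-0.5651, 0.4084, 0.8044) x1=(0.5550, 1.0907, -0.6229) x2=(1.0944, 0.7709, 0.5800)
step 16: x0=(-0.5629, 0.3963, 0.8085) x1=(0.5576, 1.1028, -0.6038) x2=(1.0829, 0.7659, 0.5871)
step 17: x0=(-0.5608, 0.3843, 0.8125) x1=(0.5602, 1.1147, -0.5842) x2=(1.0714, 0.7610, 0.5940)
step 18: x0=(-0.5589, 0.3723, 0.8165) x1=(0.5629, 1.1264, -0.5644) x2=(1.0599, 0.7561, 0.6008)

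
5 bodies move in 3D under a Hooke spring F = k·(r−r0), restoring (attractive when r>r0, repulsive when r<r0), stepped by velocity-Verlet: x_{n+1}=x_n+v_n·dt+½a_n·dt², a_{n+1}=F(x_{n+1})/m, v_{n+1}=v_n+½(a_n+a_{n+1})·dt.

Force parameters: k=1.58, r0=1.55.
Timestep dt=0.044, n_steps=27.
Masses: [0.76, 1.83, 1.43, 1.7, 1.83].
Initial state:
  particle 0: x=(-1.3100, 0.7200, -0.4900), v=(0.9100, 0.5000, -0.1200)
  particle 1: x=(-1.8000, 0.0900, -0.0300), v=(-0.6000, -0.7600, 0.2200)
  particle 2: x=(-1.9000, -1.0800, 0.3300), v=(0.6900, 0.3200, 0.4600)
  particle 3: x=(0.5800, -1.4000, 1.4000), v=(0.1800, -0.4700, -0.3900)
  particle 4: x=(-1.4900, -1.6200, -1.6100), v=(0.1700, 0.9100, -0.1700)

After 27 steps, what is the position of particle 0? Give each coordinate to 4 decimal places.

step 0: x0=(-1.3100, 0.7200, -0.4900) x1=(-1.8000, 0.0900, -0.0300) x2=(-1.9000, -1.0800, 0.3300) x3=(0.5800, -1.4000, 1.4000) x4=(-1.4900, -1.6200, -1.6100)
step 1: x0=(-1.2677, 0.7377, -0.4943) x1=(-1.8256, 0.0553, -0.0200) x2=(-1.8683, -1.0661, 0.3501) x3=(0.5839, -1.4189, 1.3793) x4=(-1.4816, -1.5785, -1.6148)
step 2: x0=(-1.2210, 0.7467, -0.4965) x1=(-1.8494, 0.0185, -0.0094) x2=(-1.8338, -1.0525, 0.3699) x3=(0.5797, -1.4343, 1.3516) x4=(-1.4715, -1.5341, -1.6143)
step 3: x0=(-1.1703, 0.7467, -0.4965) x1=(-1.8714, -0.0203, 0.0016) x2=(-1.7967, -1.0393, 0.3893) x3=(0.5677, -1.4461, 1.3171) x4=(-1.4596, -1.4872, -1.6085)
step 4: x0=(-1.1160, 0.7377, -0.4939) x1=(-1.8916, -0.0607, 0.0129) x2=(-1.7569, -1.0267, 0.4082) x3=(0.5481, -1.4542, 1.2760) x4=(-1.4459, -1.4378, -1.5976)
step 5: x0=(-1.0585, 0.7199, -0.4890) x1=(-1.9101, -0.1026, 0.0244) x2=(-1.7147, -1.0146, 0.4267) x3=(0.5211, -1.4587, 1.2286) x4=(-1.4306, -1.3863, -1.5818)
step 6: x0=(-0.9982, 0.6935, -0.4814) x1=(-1.9268, -0.1456, 0.0360) x2=(-1.6700, -1.0032, 0.4447) x3=(0.4872, -1.4596, 1.1753) x4=(-1.4135, -1.3329, -1.5612)
step 7: x0=(-0.9357, 0.6588, -0.4715) x1=(-1.9418, -0.1895, 0.0476) x2=(-1.6230, -0.9925, 0.4621) x3=(0.4467, -1.4570, 1.1165) x4=(-1.3948, -1.2778, -1.5360)
step 8: x0=(-0.8712, 0.6165, -0.4591) x1=(-1.9552, -0.2342, 0.0591) x2=(-1.5737, -0.9824, 0.4791) x3=(0.4002, -1.4511, 1.0525) x4=(-1.3746, -1.2214, -1.5066)
step 9: x0=(-0.8054, 0.5669, -0.4444) x1=(-1.9672, -0.2793, 0.0704) x2=(-1.5224, -0.9730, 0.4956) x3=(0.3482, -1.4422, 0.9839) x4=(-1.3529, -1.1638, -1.4733)
step 10: x0=(-0.7387, 0.5109, -0.4276) x1=(-1.9779, -0.3248, 0.0815) x2=(-1.4692, -0.9643, 0.5116) x3=(0.2912, -1.4303, 0.9111) x4=(-1.3299, -1.1054, -1.4363)
step 11: x0=(-0.6715, 0.4492, -0.4089) x1=(-1.9873, -0.3705, 0.0922) x2=(-1.4142, -0.9561, 0.5271) x3=(0.2299, -1.4157, 0.8347) x4=(-1.3056, -1.0464, -1.3961)
step 12: x0=(-0.6042, 0.3826, -0.3883) x1=(-1.9957, -0.4163, 0.1026) x2=(-1.3578, -0.9485, 0.5422) x3=(0.1650, -1.3989, 0.7552) x4=(-1.2802, -0.9870, -1.3531)
step 13: x0=(-0.5372, 0.3120, -0.3663) x1=(-2.0031, -0.4622, 0.1126) x2=(-1.3001, -0.9412, 0.5569) x3=(0.0970, -1.3801, 0.6731) x4=(-1.2537, -0.9275, -1.3076)
step 14: x0=(-0.4707, 0.2384, -0.3429) x1=(-2.0097, -0.5080, 0.1223) x2=(-1.2414, -0.9343, 0.5713) x3=(0.0268, -1.3597, 0.5888) x4=(-1.2265, -0.8680, -1.2600)
step 15: x0=(-0.4049, 0.1626, -0.3185) x1=(-2.0156, -0.5537, 0.1315) x2=(-1.1822, -0.9275, 0.5855) x3=(-0.0452, -1.3380, 0.5029) x4=(-1.1986, -0.8087, -1.2108)
step 16: x0=(-0.3401, 0.0855, -0.2932) x1=(-2.0208, -0.5993, 0.1403) x2=(-1.1226, -0.9207, 0.5996) x3=(-0.1182, -1.3157, 0.4158) x4=(-1.1702, -0.7496, -1.1603)
step 17: x0=(-0.2762, 0.0080, -0.2674) x1=(-2.0255, -0.6447, 0.1488) x2=(-1.0630, -0.9139, 0.6139) x3=(-0.1918, -1.2930, 0.3277) x4=(-1.1415, -0.6909, -1.1090)
step 18: x0=(-0.2132, -0.0691, -0.2412) x1=(-2.0297, -0.6900, 0.1569) x2=(-1.0037, -0.9068, 0.6286) x3=(-0.2654, -1.2705, 0.2390) x4=(-1.1127, -0.6324, -1.0572)
step 19: x0=(-0.1508, -0.1451, -0.2148) x1=(-2.0333, -0.7351, 0.1646) x2=(-0.9449, -0.8995, 0.6440) x3=(-0.3387, -1.2486, 0.1498) x4=(-1.0840, -0.5743, -1.0052)
step 20: x0=(-0.0889, -0.2196, -0.1882) x1=(-2.0365, -0.7800, 0.1720) x2=(-0.8867, -0.8918, 0.6605) x3=(-0.4116, -1.2278, 0.0601) x4=(-1.0555, -0.5163, -0.9533)
step 21: x0=(-0.0269, -0.2923, -0.1616) x1=(-2.0391, -0.8246, 0.1791) x2=(-0.8291, -0.8836, 0.6784) x3=(-0.4841, -1.2083, -0.0301) x4=(-1.0275, -0.4583, -0.9017)
step 22: x0=(0.0353, -0.3631, -0.1348) x1=(-2.0411, -0.8691, 0.1859) x2=(-0.7720, -0.8752, 0.6978) x3=(-0.5564, -1.1904, -0.1209) x4=(-1.0000, -0.4002, -0.8506)
step 23: x0=(0.0982, -0.4322, -0.1078) x1=(-2.0425, -0.9134, 0.1925) x2=(-0.7152, -0.8664, 0.7189) x3=(-0.6288, -1.1742, -0.2123) x4=(-0.9731, -0.3417, -0.8000)
step 24: x0=(0.1616, -0.5001, -0.0804) x1=(-2.0430, -0.9573, 0.1988) x2=(-0.6587, -0.8574, 0.7415) x3=(-0.7013, -1.1596, -0.3043) x4=(-0.9469, -0.2825, -0.7500)
step 25: x0=(0.2253, -0.5673, -0.0528) x1=(-2.0425, -1.0010, 0.2049) x2=(-0.6027, -0.8483, 0.7654) x3=(-0.7740, -1.1466, -0.3969) x4=(-0.9212, -0.2226, -0.7005)
step 26: x0=(0.2887, -0.6342, -0.0250) x1=(-2.0409, -1.0444, 0.2110) x2=(-0.5470, -0.8391, 0.7904) x3=(-0.8470, -1.1350, -0.4900) x4=(-0.8961, -0.1619, -0.6512)
step 27: x0=(0.3511, -0.7013, 0.0026) x1=(-2.0379, -1.0873, 0.2169) x2=(-0.4920, -0.8299, 0.8162) x3=(-0.9201, -1.1246, -0.5837) x4=(-0.8713, -0.1003, -0.6018)

(0.3511, -0.7013, 0.0026)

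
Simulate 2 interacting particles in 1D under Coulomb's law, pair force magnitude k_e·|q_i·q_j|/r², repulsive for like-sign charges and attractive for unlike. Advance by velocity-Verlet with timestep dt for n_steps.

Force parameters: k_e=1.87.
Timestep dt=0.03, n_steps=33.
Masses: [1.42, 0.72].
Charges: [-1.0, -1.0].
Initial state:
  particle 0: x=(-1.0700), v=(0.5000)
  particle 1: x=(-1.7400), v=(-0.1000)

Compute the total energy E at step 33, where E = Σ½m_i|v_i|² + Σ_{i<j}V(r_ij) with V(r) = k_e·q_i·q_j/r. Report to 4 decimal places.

2.9710

step 0: x0=(-1.0700) x1=(-1.7400)
step 1: x0=(-1.0537) x1=(-1.7456)
step 2: x0=(-1.0349) x1=(-1.7561)
step 3: x0=(-1.0138) x1=(-1.7711)
step 4: x0=(-0.9907) x1=(-1.7901)
step 5: x0=(-0.9657) x1=(-1.8128)
step 6: x0=(-0.9390) x1=(-1.8388)
step 7: x0=(-0.9109) x1=(-1.8677)
step 8: x0=(-0.8815) x1=(-1.8991)
step 9: x0=(-0.8510) x1=(-1.9327)
step 10: x0=(-0.8194) x1=(-1.9684)
step 11: x0=(-0.7869) x1=(-2.0059)
step 12: x0=(-0.7537) x1=(-2.0449)
step 13: x0=(-0.7197) x1=(-2.0853)
step 14: x0=(-0.6851) x1=(-2.1269)
step 15: x0=(-0.6499) x1=(-2.1697)
step 16: x0=(-0.6142) x1=(-2.2135)
step 17: x0=(-0.5781) x1=(-2.2582)
step 18: x0=(-0.5415) x1=(-2.3038)
step 19: x0=(-0.5046) x1=(-2.3501)
step 20: x0=(-0.4673) x1=(-2.3971)
step 21: x0=(-0.4296) x1=(-2.4447)
step 22: x0=(-0.3917) x1=(-2.4929)
step 23: x0=(-0.3535) x1=(-2.5416)
step 24: x0=(-0.3151) x1=(-2.5908)
step 25: x0=(-0.2765) x1=(-2.6404)
step 26: x0=(-0.2376) x1=(-2.6905)
step 27: x0=(-0.1985) x1=(-2.7410)
step 28: x0=(-0.1593) x1=(-2.7918)
step 29: x0=(-0.1199) x1=(-2.8430)
step 30: x0=(-0.0803) x1=(-2.8944)
step 31: x0=(-0.0406) x1=(-2.9462)
step 32: x0=(-0.0007) x1=(-2.9983)
step 33: x0=(0.0393) x1=(-3.0506)
step 0 velocities: v0=(0.5000) v1=(-0.1000)
step 0: KE=0.1811, PE=2.7910, E=2.9721
step 33 velocities: v0=(1.3355) v1=(-1.7477)
step 33: KE=2.3658, PE=0.6052, E=2.9710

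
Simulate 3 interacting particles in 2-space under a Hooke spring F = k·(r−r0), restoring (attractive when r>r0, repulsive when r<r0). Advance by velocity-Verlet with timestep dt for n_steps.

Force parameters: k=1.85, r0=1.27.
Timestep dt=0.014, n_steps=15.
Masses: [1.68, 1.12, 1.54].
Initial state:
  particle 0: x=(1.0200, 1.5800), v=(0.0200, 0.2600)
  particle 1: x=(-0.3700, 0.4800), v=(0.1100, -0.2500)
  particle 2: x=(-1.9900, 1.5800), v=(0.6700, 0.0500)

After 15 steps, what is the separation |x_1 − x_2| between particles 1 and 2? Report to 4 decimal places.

1.8279

step 0: x0=(1.0200, 1.5800) x1=(-0.3700, 0.4800) x2=(-1.9900, 1.5800)
step 1: x0=(1.0200, 1.5836) x1=(-0.3685, 0.4766) x2=(-1.9803, 1.5807)
step 2: x0=(1.0196, 1.5871) x1=(-0.3670, 0.4735) x2=(-1.9702, 1.5812)
step 3: x0=(1.0188, 1.5906) x1=(-0.3656, 0.4705) x2=(-1.9594, 1.5817)
step 4: x0=(1.0175, 1.5940) x1=(-0.3643, 0.4678) x2=(-1.9482, 1.5821)
step 5: x0=(1.0157, 1.5973) x1=(-0.3630, 0.4653) x2=(-1.9364, 1.5824)
step 6: x0=(1.0135, 1.6006) x1=(-0.3617, 0.4631) x2=(-1.9241, 1.5826)
step 7: x0=(1.0108, 1.6038) x1=(-0.3605, 0.4611) x2=(-1.9112, 1.5827)
step 8: x0=(1.0077, 1.6069) x1=(-0.3593, 0.4593) x2=(-1.8979, 1.5827)
step 9: x0=(1.0041, 1.6099) x1=(-0.3582, 0.4577) x2=(-1.8841, 1.5827)
step 10: x0=(1.0002, 1.6129) x1=(-0.3571, 0.4564) x2=(-1.8697, 1.5826)
step 11: x0=(0.9958, 1.6158) x1=(-0.3560, 0.4553) x2=(-1.8549, 1.5823)
step 12: x0=(0.9909, 1.6186) x1=(-0.3550, 0.4544) x2=(-1.8395, 1.5820)
step 13: x0=(0.9857, 1.6213) x1=(-0.3540, 0.4538) x2=(-1.8237, 1.5817)
step 14: x0=(0.9800, 1.6239) x1=(-0.3530, 0.4533) x2=(-1.8075, 1.5812)
step 15: x0=(0.9739, 1.6265) x1=(-0.3520, 0.4531) x2=(-1.7907, 1.5807)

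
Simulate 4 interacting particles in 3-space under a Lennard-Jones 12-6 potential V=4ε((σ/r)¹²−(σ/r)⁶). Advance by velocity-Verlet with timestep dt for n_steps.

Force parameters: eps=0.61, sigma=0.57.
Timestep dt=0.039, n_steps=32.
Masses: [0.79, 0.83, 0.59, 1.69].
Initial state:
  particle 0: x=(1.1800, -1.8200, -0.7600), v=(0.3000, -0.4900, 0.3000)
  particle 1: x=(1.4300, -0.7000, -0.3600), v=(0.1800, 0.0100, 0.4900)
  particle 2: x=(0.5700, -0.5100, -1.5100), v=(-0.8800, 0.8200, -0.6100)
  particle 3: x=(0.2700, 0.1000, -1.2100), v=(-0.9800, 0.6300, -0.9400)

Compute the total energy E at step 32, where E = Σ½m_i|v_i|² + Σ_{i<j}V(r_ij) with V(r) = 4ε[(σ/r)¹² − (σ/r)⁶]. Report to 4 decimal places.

2.2557

step 0: x0=(1.1800, -1.8200, -0.7600) x1=(1.4300, -0.7000, -0.3600) x2=(0.5700, -0.5100, -1.5100) x3=(0.2700, 0.1000, -1.2100)
step 1: x0=(1.1917, -1.8390, -0.7483) x1=(1.4370, -0.6997, -0.3410) x2=(0.5345, -0.4755, -1.5325) x3=(0.2322, 0.1237, -1.2471)
step 2: x0=(1.2035, -1.8577, -0.7365) x1=(1.4438, -0.6996, -0.3220) x2=(0.4964, -0.4358, -1.5524) x3=(0.1954, 0.1455, -1.2850)
step 3: x0=(1.2152, -1.8763, -0.7246) x1=(1.4507, -0.6996, -0.3032) x2=(0.4555, -0.3907, -1.5698) x3=(0.1595, 0.1655, -1.3239)
step 4: x0=(1.2271, -1.8947, -0.7127) x1=(1.4574, -0.6998, -0.2845) x2=(0.4121, -0.3409, -1.5851) x3=(0.1245, 0.1838, -1.3634)
step 5: x0=(1.2389, -1.9129, -0.7008) x1=(1.4641, -0.7001, -0.2658) x2=(0.3690, -0.2916, -1.6005) x3=(0.0895, 0.2022, -1.4029)
step 6: x0=(1.2507, -1.9310, -0.6888) x1=(1.4708, -0.7005, -0.2472) x2=(0.3357, -0.2595, -1.6228) x3=(0.0510, 0.2267, -1.4400)
step 7: x0=(1.2626, -1.9490, -0.6767) x1=(1.4774, -0.7011, -0.2287) x2=(0.3167, -0.2519, -1.6542) x3=(0.0075, 0.2597, -1.4738)
step 8: x0=(1.2745, -1.9668, -0.6647) x1=(1.4840, -0.7017, -0.2102) x2=(0.3004, -0.2488, -1.6873) x3=(-0.0369, 0.2942, -1.5071)
step 9: x0=(1.2864, -1.9846, -0.6526) x1=(1.4906, -0.7025, -0.1917) x2=(0.2819, -0.2420, -1.7191) x3=(-0.0805, 0.3275, -1.5409)
step 10: x0=(1.2983, -2.0022, -0.6404) x1=(1.4972, -0.7033, -0.1733) x2=(0.2600, -0.2299, -1.7492) x3=(-0.1229, 0.3589, -1.5752)
step 11: x0=(1.3103, -2.0198, -0.6282) x1=(1.5037, -0.7042, -0.1549) x2=(0.2346, -0.2125, -1.7778) x3=(-0.1641, 0.3885, -1.6100)
step 12: x0=(1.3222, -2.0373, -0.6160) x1=(1.5103, -0.7052, -0.1366) x2=(0.2059, -0.1900, -1.8049) x3=(-0.2042, 0.4163, -1.6454)
step 13: x0=(1.3341, -2.0547, -0.6038) x1=(1.5168, -0.7063, -0.1183) x2=(0.1740, -0.1628, -1.8308) x3=(-0.2431, 0.4425, -1.6812)
step 14: x0=(1.3461, -2.0720, -0.5916) x1=(1.5233, -0.7074, -0.1000) x2=(0.1387, -0.1307, -1.8555) x3=(-0.2809, 0.4669, -1.7174)
step 15: x0=(1.3581, -2.0892, -0.5793) x1=(1.5298, -0.7086, -0.0817) x2=(0.1000, -0.0937, -1.8790) x3=(-0.3174, 0.4896, -1.7540)
step 16: x0=(1.3700, -2.1065, -0.5670) x1=(1.5363, -0.7098, -0.0635) x2=(0.0576, -0.0516, -1.9014) x3=(-0.3527, 0.5106, -1.7910)
step 17: x0=(1.3820, -2.1236, -0.5547) x1=(1.5427, -0.7111, -0.0453) x2=(0.0113, -0.0042, -1.9228) x3=(-0.3866, 0.5296, -1.8283)
step 18: x0=(1.3940, -2.1407, -0.5424) x1=(1.5492, -0.7124, -0.0271) x2=(-0.0381, 0.0475, -1.9435) x3=(-0.4194, 0.5472, -1.8659)
step 19: x0=(1.4060, -2.1578, -0.5300) x1=(1.5557, -0.7138, -0.0089) x2=(-0.0863, 0.0976, -1.9643) x3=(-0.4526, 0.5654, -1.9034)
step 20: x0=(1.4180, -2.1748, -0.5177) x1=(1.5621, -0.7152, 0.0093) x2=(-0.1196, 0.1286, -1.9877) x3=(-0.4911, 0.5902, -1.9401)
step 21: x0=(1.4300, -2.1917, -0.5053) x1=(1.5686, -0.7166, 0.0275) x2=(-0.1357, 0.1383, -2.0133) x3=(-0.5355, 0.6225, -1.9760)
step 22: x0=(1.4420, -2.2087, -0.4929) x1=(1.5750, -0.7181, 0.0456) x2=(-0.1496, 0.1453, -2.0390) x3=(-0.5807, 0.6557, -2.0118)
step 23: x0=(1.4540, -2.2256, -0.4805) x1=(1.5815, -0.7196, 0.0637) x2=(-0.1667, 0.1561, -2.0646) x3=(-0.6248, 0.6875, -2.0477)
step 24: x0=(1.4660, -2.2424, -0.4681) x1=(1.5879, -0.7212, 0.0818) x2=(-0.1881, 0.1719, -2.0900) x3=(-0.6674, 0.7177, -2.0836)
step 25: x0=(1.4780, -2.2592, -0.4557) x1=(1.5944, -0.7228, 0.1000) x2=(-0.2138, 0.1925, -2.1153) x3=(-0.7085, 0.7461, -2.1196)
step 26: x0=(1.4900, -2.2760, -0.4432) x1=(1.6008, -0.7244, 0.1181) x2=(-0.2436, 0.2177, -2.1407) x3=(-0.7482, 0.7729, -2.1556)
step 27: x0=(1.5020, -2.2928, -0.4308) x1=(1.6073, -0.7260, 0.1361) x2=(-0.2773, 0.2474, -2.1662) x3=(-0.7865, 0.7982, -2.1915)
step 28: x0=(1.5140, -2.3096, -0.4183) x1=(1.6137, -0.7277, 0.1542) x2=(-0.3151, 0.2814, -2.1919) x3=(-0.8233, 0.8220, -2.2273)
step 29: x0=(1.5260, -2.3263, -0.4059) x1=(1.6201, -0.7293, 0.1723) x2=(-0.3571, 0.3198, -2.2179) x3=(-0.8587, 0.8442, -2.2630)
step 30: x0=(1.5381, -2.3430, -0.3934) x1=(1.6266, -0.7310, 0.1904) x2=(-0.4036, 0.3630, -2.2443) x3=(-0.8926, 0.8648, -2.2986)
step 31: x0=(1.5501, -2.3597, -0.3809) x1=(1.6330, -0.7328, 0.2084) x2=(-0.4546, 0.4108, -2.2712) x3=(-0.9248, 0.8837, -2.3341)
step 32: x0=(1.5621, -2.3764, -0.3684) x1=(1.6394, -0.7345, 0.2265) x2=(-0.5093, 0.4622, -2.2985) x3=(-0.9558, 0.9014, -2.3693)
step 0 velocities: v0=(0.3000, -0.4900, 0.3000) v1=(0.1800, 0.0100, 0.4900) v2=(-0.8800, 0.8200, -0.6100) v3=(-0.9800, 0.6300, -0.9400)
step 0: KE=2.7092, PE=-0.4401, E=2.2691
step 32 velocities: v0=(0.3082, -0.4271, 0.3202) v1=(0.1649, -0.0448, 0.4627) v2=(-1.3733, 1.2918, -0.6976) v3=(-0.8042, 0.4628, -0.9054)
step 32: KE=2.8633, PE=-0.6076, E=2.2557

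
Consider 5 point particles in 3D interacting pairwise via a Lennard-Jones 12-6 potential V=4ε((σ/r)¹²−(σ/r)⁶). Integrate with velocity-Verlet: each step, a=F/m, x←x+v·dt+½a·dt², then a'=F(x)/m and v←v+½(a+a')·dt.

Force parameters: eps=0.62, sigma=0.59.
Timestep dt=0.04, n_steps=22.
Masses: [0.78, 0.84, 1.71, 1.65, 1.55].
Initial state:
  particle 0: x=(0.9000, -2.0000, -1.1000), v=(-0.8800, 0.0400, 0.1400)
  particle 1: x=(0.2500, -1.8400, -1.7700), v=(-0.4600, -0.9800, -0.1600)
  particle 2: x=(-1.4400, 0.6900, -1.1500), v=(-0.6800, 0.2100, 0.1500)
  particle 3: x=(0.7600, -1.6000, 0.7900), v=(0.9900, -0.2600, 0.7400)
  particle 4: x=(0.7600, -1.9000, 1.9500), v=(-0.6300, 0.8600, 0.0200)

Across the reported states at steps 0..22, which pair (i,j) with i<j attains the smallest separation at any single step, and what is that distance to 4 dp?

step 0: x0=(0.9000, -2.0000, -1.1000) x1=(0.2500, -1.8400, -1.7700) x2=(-1.4400, 0.6900, -1.1500) x3=(0.7600, -1.6000, 0.7900) x4=(0.7600, -1.9000, 1.9500)
step 1: x0=(0.8642, -1.9983, -1.0950) x1=(0.2321, -1.8793, -1.7759) x2=(-1.4672, 0.6984, -1.1440) x3=(0.7996, -1.6104, 0.8197) x4=(0.7348, -1.8656, 1.9507)
step 2: x0=(0.8273, -1.9963, -1.0912) x1=(0.2154, -1.9189, -1.7805) x2=(-1.4944, 0.7068, -1.1380) x3=(0.8392, -1.6209, 0.8495) x4=(0.7096, -1.8311, 1.9512)
step 3: x0=(0.7890, -1.9942, -1.0889) x1=(0.1998, -1.9586, -1.7838) x2=(-1.5216, 0.7152, -1.1320) x3=(0.8787, -1.6314, 0.8797) x4=(0.6845, -1.7966, 1.9515)
step 4: x0=(0.7494, -1.9919, -1.0882) x1=(0.1855, -1.9983, -1.7856) x2=(-1.5488, 0.7236, -1.1260) x3=(0.9183, -1.6420, 0.9101) x4=(0.6594, -1.7620, 1.9514)
step 5: x0=(0.7084, -1.9897, -1.0893) x1=(0.1725, -2.0381, -1.7858) x2=(-1.5760, 0.7320, -1.1200) x3=(0.9577, -1.6526, 0.9408) x4=(0.6343, -1.7274, 1.9510)
step 6: x0=(0.6657, -1.9877, -1.0924) x1=(0.1610, -2.0777, -1.7841) x2=(-1.6032, 0.7404, -1.1140) x3=(0.9970, -1.6632, 0.9718) x4=(0.6094, -1.6928, 1.9502)
step 7: x0=(0.6214, -1.9859, -1.0978) x1=(0.1511, -2.1170, -1.7802) x2=(-1.6304, 0.7488, -1.1080) x3=(1.0362, -1.6738, 1.0033) x4=(0.5847, -1.6581, 1.9490)
step 8: x0=(0.5752, -1.9847, -1.1059) x1=(0.1429, -2.1559, -1.7738) x2=(-1.6576, 0.7572, -1.1020) x3=(1.0751, -1.6845, 1.0351) x4=(0.5602, -1.6235, 1.9474)
step 9: x0=(0.5270, -1.9842, -1.1172) x1=(0.1366, -2.1940, -1.7644) x2=(-1.6848, 0.7656, -1.0960) x3=(1.1139, -1.6951, 1.0672) x4=(0.5358, -1.5889, 1.9455)
step 10: x0=(0.4765, -1.9850, -1.1322) x1=(0.1324, -2.2309, -1.7516) x2=(-1.7120, 0.7740, -1.0900) x3=(1.1525, -1.7056, 1.0997) x4=(0.5117, -1.5543, 1.9432)
step 11: x0=(0.4237, -1.9875, -1.1514) x1=(0.1304, -2.2664, -1.7349) x2=(-1.7392, 0.7824, -1.0840) x3=(1.1909, -1.7162, 1.1324) x4=(0.4878, -1.5198, 1.9406)
step 12: x0=(0.3689, -1.9918, -1.1746) x1=(0.1302, -2.3000, -1.7145) x2=(-1.7664, 0.7908, -1.0780) x3=(1.2290, -1.7266, 1.1654) x4=(0.4641, -1.4853, 1.9377)
step 13: x0=(0.3138, -1.9965, -1.1983) x1=(0.1303, -2.3334, -1.6935) x2=(-1.7936, 0.7992, -1.0720) x3=(1.2670, -1.7370, 1.1986) x4=(0.4407, -1.4509, 1.9347)
step 14: x0=(0.2627, -1.9939, -1.2114) x1=(0.1266, -2.3735, -1.6825) x2=(-1.8208, 0.8076, -1.0660) x3=(1.3048, -1.7474, 1.2319) x4=(0.4174, -1.4166, 1.9315)
step 15: x0=(0.2154, -1.9805, -1.2111) x1=(0.1194, -2.4236, -1.6839) x2=(-1.8480, 0.8160, -1.0600) x3=(1.3424, -1.7577, 1.2653) x4=(0.3943, -1.3823, 1.9281)
step 16: x0=(0.1684, -1.9659, -1.2095) x1=(0.1120, -2.4748, -1.6864) x2=(-1.8752, 0.8244, -1.0540) x3=(1.3800, -1.7679, 1.2988) x4=(0.3712, -1.3481, 1.9247)
step 17: x0=(0.1211, -1.9546, -1.2110) x1=(0.1049, -2.5230, -1.6862) x2=(-1.9024, 0.8328, -1.0480) x3=(1.4174, -1.7781, 1.3324) x4=(0.3483, -1.3139, 1.9212)
step 18: x0=(0.0736, -1.9472, -1.2157) x1=(0.0979, -2.5676, -1.6829) x2=(-1.9296, 0.8412, -1.0420) x3=(1.4548, -1.7883, 1.3660) x4=(0.3255, -1.2798, 1.9177)
step 19: x0=(0.0263, -1.9435, -1.2232) x1=(0.0907, -2.6087, -1.6770) x2=(-1.9568, 0.8496, -1.0360) x3=(1.4921, -1.7984, 1.3996) x4=(0.3027, -1.2456, 1.9142)
step 20: x0=(-0.0207, -1.9431, -1.2330) x1=(0.0833, -2.6468, -1.6690) x2=(-1.9840, 0.8580, -1.0300) x3=(1.5294, -1.8086, 1.4333) x4=(0.2800, -1.2115, 1.9106)
step 21: x0=(-0.0673, -1.9456, -1.2446) x1=(0.0755, -2.6821, -1.6593) x2=(-2.0112, 0.8664, -1.0240) x3=(1.5666, -1.8187, 1.4670) x4=(0.2573, -1.1775, 1.9070)
step 22: x0=(-0.1133, -1.9507, -1.2576) x1=(0.0672, -2.7151, -1.6484) x2=(-2.0384, 0.8748, -1.0180) x3=(1.6038, -1.8288, 1.5007) x4=(0.2347, -1.1434, 1.9034)

pair (0,1), distance 0.6200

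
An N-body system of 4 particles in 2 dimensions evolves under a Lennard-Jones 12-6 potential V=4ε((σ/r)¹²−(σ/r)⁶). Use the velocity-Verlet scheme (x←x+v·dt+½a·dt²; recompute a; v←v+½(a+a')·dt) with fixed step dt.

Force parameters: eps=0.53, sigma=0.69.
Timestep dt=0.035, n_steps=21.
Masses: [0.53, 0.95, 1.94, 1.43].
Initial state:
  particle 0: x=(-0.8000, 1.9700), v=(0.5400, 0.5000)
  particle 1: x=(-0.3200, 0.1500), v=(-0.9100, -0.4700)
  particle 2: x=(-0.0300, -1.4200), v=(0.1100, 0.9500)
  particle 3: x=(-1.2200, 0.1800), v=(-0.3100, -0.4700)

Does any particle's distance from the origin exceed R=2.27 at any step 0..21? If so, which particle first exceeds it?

step 0: x0=(-0.8000, 1.9700) x1=(-0.3200, 0.1500) x2=(-0.0300, -1.4200) x3=(-1.2200, 0.1800)
step 1: x0=(-0.7811, 1.9875) x1=(-0.3529, 0.1336) x2=(-0.0262, -1.3867) x3=(-1.2301, 0.1635)
step 2: x0=(-0.7622, 2.0048) x1=(-0.3882, 0.1171) x2=(-0.0223, -1.3534) x3=(-1.2387, 0.1470)
step 3: x0=(-0.7433, 2.0222) x1=(-0.4258, 0.1007) x2=(-0.0185, -1.3201) x3=(-1.2457, 0.1304)
step 4: x0=(-0.7244, 2.0394) x1=(-0.4654, 0.0843) x2=(-0.0147, -1.2866) x3=(-1.2513, 0.1138)
step 5: x0=(-0.7055, 2.0567) x1=(-0.5059, 0.0678) x2=(-0.0109, -1.2531) x3=(-1.2563, 0.0972)
step 6: x0=(-0.6866, 2.0738) x1=(-0.5436, 0.0511) x2=(-0.0072, -1.2196) x3=(-1.2631, 0.0806)
step 7: x0=(-0.6677, 2.0909) x1=(-0.5716, 0.0338) x2=(-0.0035, -1.1859) x3=(-1.2763, 0.0643)
step 8: x0=(-0.6489, 2.1080) x1=(-0.5842, 0.0157) x2=(0.0001, -1.1521) x3=(-1.2996, 0.0484)
step 9: x0=(-0.6300, 2.1251) x1=(-0.5857, -0.0032) x2=(0.0037, -1.1182) x3=(-1.3302, 0.0328)
step 10: x0=(-0.6111, 2.1421) x1=(-0.5834, -0.0225) x2=(0.0071, -1.0842) x3=(-1.3632, 0.0174)
step 11: x0=(-0.5922, 2.1591) x1=(-0.5815, -0.0422) x2=(0.0105, -1.0499) x3=(-1.3958, 0.0019)
step 12: x0=(-0.5734, 2.1761) x1=(-0.5812, -0.0622) x2=(0.0137, -1.0154) x3=(-1.4271, -0.0137)
step 13: x0=(-0.5545, 2.1931) x1=(-0.5830, -0.0826) x2=(0.0167, -0.9807) x3=(-1.4569, -0.0293)
step 14: x0=(-0.5356, 2.2100) x1=(-0.5865, -0.1037) x2=(0.0195, -0.9455) x3=(-1.4850, -0.0451)
step 15: x0=(-0.5168, 2.2269) x1=(-0.5916, -0.1255) x2=(0.0219, -0.9099) x3=(-1.5117, -0.0610)
step 16: x0=(-0.4979, 2.2439) x1=(-0.5978, -0.1483) x2=(0.0239, -0.8737) x3=(-1.5370, -0.0770)
step 17: x0=(-0.4791, 2.2608) x1=(-0.6048, -0.1723) x2=(0.0253, -0.8369) x3=(-1.5611, -0.0931)
step 18: x0=(-0.4602, 2.2777) x1=(-0.6120, -0.1976) x2=(0.0260, -0.7993) x3=(-1.5840, -0.1092)
step 19: x0=(-0.4414, 2.2945) x1=(-0.6191, -0.2244) x2=(0.0259, -0.7610) x3=(-1.6058, -0.1255)
step 20: x0=(-0.4225, 2.3114) x1=(-0.6259, -0.2525) x2=(0.0248, -0.7219) x3=(-1.6267, -0.1419)
step 21: x0=(-0.4037, 2.3283) x1=(-0.6327, -0.2814) x2=(0.0231, -0.6823) x3=(-1.6467, -0.1584)

yes, particle 0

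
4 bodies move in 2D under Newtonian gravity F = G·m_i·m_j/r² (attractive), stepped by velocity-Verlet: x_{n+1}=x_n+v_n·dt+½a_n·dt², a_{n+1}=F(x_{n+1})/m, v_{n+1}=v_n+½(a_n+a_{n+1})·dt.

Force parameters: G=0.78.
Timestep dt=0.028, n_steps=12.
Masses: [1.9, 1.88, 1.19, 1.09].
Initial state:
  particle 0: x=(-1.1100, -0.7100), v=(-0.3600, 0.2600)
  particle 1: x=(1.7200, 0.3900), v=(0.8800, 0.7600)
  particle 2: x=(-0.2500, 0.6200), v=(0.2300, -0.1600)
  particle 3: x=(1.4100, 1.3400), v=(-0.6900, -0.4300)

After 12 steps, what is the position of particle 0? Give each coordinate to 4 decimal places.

step 0: x0=(-1.1100, -0.7100) x1=(1.7200, 0.3900) x2=(-0.2500, 0.6200) x3=(1.4100, 1.3400)
step 1: x0=(-1.1199, -0.7026) x1=(1.7444, 0.4116) x2=(-0.2434, 0.6153) x3=(1.3907, 1.3273)
step 2: x0=(-1.1295, -0.6948) x1=(1.7682, 0.4338) x2=(-0.2367, 0.6104) x3=(1.3716, 1.3134)
step 3: x0=(-1.1388, -0.6867) x1=(1.7915, 0.4566) x2=(-0.2297, 0.6051) x3=(1.3526, 1.2982)
step 4: x0=(-1.1477, -0.6783) x1=(1.8141, 0.4801) x2=(-0.2225, 0.5994) x3=(1.3339, 1.2816)
step 5: x0=(-1.1563, -0.6695) x1=(1.8361, 0.5042) x2=(-0.2150, 0.5935) x3=(1.3156, 1.2638)
step 6: x0=(-1.1646, -0.6605) x1=(1.8573, 0.5288) x2=(-0.2074, 0.5873) x3=(1.2977, 1.2447)
step 7: x0=(-1.1726, -0.6511) x1=(1.8778, 0.5541) x2=(-0.1996, 0.5808) x3=(1.2804, 1.2243)
step 8: x0=(-1.1802, -0.6414) x1=(1.8974, 0.5800) x2=(-0.1915, 0.5741) x3=(1.2636, 1.2026)
step 9: x0=(-1.1874, -0.6314) x1=(1.9162, 0.6064) x2=(-0.1833, 0.5670) x3=(1.2475, 1.1797)
step 10: x0=(-1.1944, -0.6211) x1=(1.9340, 0.6334) x2=(-0.1748, 0.5598) x3=(1.2322, 1.1557)
step 11: x0=(-1.2009, -0.6105) x1=(1.9509, 0.6608) x2=(-0.1661, 0.5523) x3=(1.2176, 1.1306)
step 12: x0=(-1.2071, -0.5996) x1=(1.9668, 0.6887) x2=(-0.1572, 0.5445) x3=(1.2040, 1.1044)

(-1.2071, -0.5996)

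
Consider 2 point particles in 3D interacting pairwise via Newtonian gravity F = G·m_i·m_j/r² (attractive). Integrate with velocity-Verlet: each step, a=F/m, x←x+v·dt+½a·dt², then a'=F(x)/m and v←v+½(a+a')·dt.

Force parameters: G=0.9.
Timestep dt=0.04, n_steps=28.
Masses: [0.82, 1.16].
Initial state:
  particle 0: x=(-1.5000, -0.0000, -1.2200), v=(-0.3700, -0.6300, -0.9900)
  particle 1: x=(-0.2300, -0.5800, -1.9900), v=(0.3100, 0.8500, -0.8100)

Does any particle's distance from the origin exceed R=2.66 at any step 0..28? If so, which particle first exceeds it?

step 0: x0=(-1.5000, -0.0000, -1.2200) x1=(-0.2300, -0.5800, -1.9900)
step 1: x0=(-1.5145, -0.0253, -1.2598) x1=(-0.2178, -0.5459, -2.0223)
step 2: x0=(-1.5285, -0.0509, -1.2998) x1=(-0.2059, -0.5117, -2.0544)
step 3: x0=(-1.5420, -0.0766, -1.3402) x1=(-0.1945, -0.4773, -2.0862)
step 4: x0=(-1.5549, -0.1025, -1.3809) x1=(-0.1834, -0.4428, -2.1178)
step 5: x0=(-1.5672, -0.1285, -1.4219) x1=(-0.1728, -0.4082, -2.1492)
step 6: x0=(-1.5790, -0.1547, -1.4632) x1=(-0.1625, -0.3736, -2.1804)
step 7: x0=(-1.5902, -0.1809, -1.5048) x1=(-0.1527, -0.3388, -2.2114)
step 8: x0=(-1.6008, -0.2072, -1.5467) x1=(-0.1433, -0.3040, -2.2422)
step 9: x0=(-1.6108, -0.2335, -1.5888) x1=(-0.1342, -0.2692, -2.2728)
step 10: x0=(-1.6203, -0.2599, -1.6312) x1=(-0.1256, -0.2344, -2.3032)
step 11: x0=(-1.6291, -0.2862, -1.6739) x1=(-0.1174, -0.1996, -2.3335)
step 12: x0=(-1.6375, -0.3125, -1.7168) x1=(-0.1096, -0.1648, -2.3635)
step 13: x0=(-1.6453, -0.3388, -1.7600) x1=(-0.1021, -0.1301, -2.3934)
step 14: x0=(-1.6525, -0.3650, -1.8033) x1=(-0.0951, -0.0954, -2.4231)
step 15: x0=(-1.6592, -0.3911, -1.8469) x1=(-0.0884, -0.0608, -2.4527)
step 16: x0=(-1.6654, -0.4170, -1.8907) x1=(-0.0821, -0.0262, -2.4822)
step 17: x0=(-1.6711, -0.4429, -1.9347) x1=(-0.0761, 0.0082, -2.5115)
step 18: x0=(-1.6762, -0.4686, -1.9788) x1=(-0.0705, 0.0426, -2.5407)
step 19: x0=(-1.6810, -0.4942, -2.0231) x1=(-0.0653, 0.0769, -2.5697)
step 20: x0=(-1.6852, -0.5196, -2.0676) x1=(-0.0603, 0.1110, -2.5987)
step 21: x0=(-1.6890, -0.5448, -2.1122) x1=(-0.0557, 0.1450, -2.6276)
step 22: x0=(-1.6924, -0.5699, -2.1570) x1=(-0.0514, 0.1789, -2.6563)
step 23: x0=(-1.6953, -0.5947, -2.2019) x1=(-0.0474, 0.2127, -2.6850)
step 24: x0=(-1.6978, -0.6194, -2.2469) x1=(-0.0436, 0.2463, -2.7136)
step 25: x0=(-1.7000, -0.6438, -2.2920) x1=(-0.0402, 0.2798, -2.7421)
step 26: x0=(-1.7018, -0.6681, -2.3372) x1=(-0.0370, 0.3131, -2.7705)
step 27: x0=(-1.7032, -0.6921, -2.3825) x1=(-0.0340, 0.3463, -2.7989)
step 28: x0=(-1.7043, -0.7159, -2.4279) x1=(-0.0313, 0.3793, -2.8272)

yes, particle 0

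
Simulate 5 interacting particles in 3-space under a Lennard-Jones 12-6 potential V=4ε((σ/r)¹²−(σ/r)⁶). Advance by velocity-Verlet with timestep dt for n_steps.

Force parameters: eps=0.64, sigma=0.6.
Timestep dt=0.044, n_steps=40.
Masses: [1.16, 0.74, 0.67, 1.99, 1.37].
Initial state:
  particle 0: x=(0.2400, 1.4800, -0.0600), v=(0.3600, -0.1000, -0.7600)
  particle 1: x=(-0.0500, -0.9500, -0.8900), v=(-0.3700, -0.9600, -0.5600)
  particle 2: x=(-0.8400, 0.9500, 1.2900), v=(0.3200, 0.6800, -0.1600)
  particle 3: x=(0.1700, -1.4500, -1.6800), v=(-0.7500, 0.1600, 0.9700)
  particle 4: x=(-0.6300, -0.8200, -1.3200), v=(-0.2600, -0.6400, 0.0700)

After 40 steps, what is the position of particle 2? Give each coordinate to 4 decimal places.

(-0.2691, 2.1475, 0.9967)

step 0: x0=(0.2400, 1.4800, -0.0600) x1=(-0.0500, -0.9500, -0.8900) x2=(-0.8400, 0.9500, 1.2900) x3=(0.1700, -1.4500, -1.6800) x4=(-0.6300, -0.8200, -1.3200)
step 1: x0=(0.2558, 1.4756, -0.0934) x1=(-0.0686, -0.9922, -0.9175) x2=(-0.8259, 0.9799, 1.2829) x3=(0.1368, -1.4426, -1.6369) x4=(-0.6398, -0.8486, -1.3160)
step 2: x0=(0.2717, 1.4712, -0.1269) x1=(-0.0909, -1.0353, -0.9513) x2=(-0.8118, 1.0099, 1.2759) x3=(0.1028, -1.4342, -1.5925) x4=(-0.6466, -0.8783, -1.3105)
step 3: x0=(0.2875, 1.4668, -0.1603) x1=(-0.1129, -1.0812, -0.9910) x2=(-0.7977, 1.0398, 1.2688) x3=(0.0677, -1.4242, -1.5460) x4=(-0.6519, -0.9088, -1.3048)
step 4: x0=(0.3033, 1.4623, -0.1937) x1=(-0.1258, -1.1303, -1.0263) x2=(-0.7835, 1.0697, 1.2616) x3=(0.0316, -1.4134, -1.4989) x4=(-0.6608, -0.9387, -1.3024)
step 5: x0=(0.3191, 1.4579, -0.2270) x1=(-0.1618, -1.1112, -0.9270) x2=(-0.7694, 1.0997, 1.2545) x3=(0.0099, -1.4297, -1.4980) x4=(-0.6778, -0.9662, -1.3056)
step 6: x0=(0.3348, 1.4535, -0.2604) x1=(-0.1930, -1.0937, -0.8247) x2=(-0.7552, 1.1296, 1.2473) x3=(-0.0133, -1.4449, -1.4965) x4=(-0.6956, -0.9942, -1.3113)
step 7: x0=(0.3506, 1.4490, -0.2938) x1=(-0.2265, -1.0783, -0.7315) x2=(-0.7410, 1.1596, 1.2401) x3=(-0.0384, -1.4582, -1.4926) x4=(-0.7092, -1.0240, -1.3155)
step 8: x0=(0.3664, 1.4446, -0.3271) x1=(-0.2634, -1.0640, -0.6467) x2=(-0.7268, 1.1896, 1.2329) x3=(-0.0654, -1.4698, -1.4870) x4=(-0.7182, -1.0556, -1.3175)
step 9: x0=(0.3821, 1.4402, -0.3605) x1=(-0.3028, -1.0507, -0.5685) x2=(-0.7126, 1.2195, 1.2257) x3=(-0.0944, -1.4798, -1.4802) x4=(-0.7228, -1.0889, -1.3179)
step 10: x0=(0.3979, 1.4357, -0.3938) x1=(-0.3440, -1.0382, -0.4952) x2=(-0.6984, 1.2495, 1.2185) x3=(-0.1256, -1.4884, -1.4724) x4=(-0.7235, -1.1239, -1.3170)
step 11: x0=(0.4136, 1.4312, -0.4271) x1=(-0.3863, -1.0263, -0.4255) x2=(-0.6841, 1.2794, 1.2112) x3=(-0.1587, -1.4957, -1.4639) x4=(-0.7207, -1.1605, -1.3154)
step 12: x0=(0.4294, 1.4268, -0.4605) x1=(-0.4292, -1.0150, -0.3583) x2=(-0.6699, 1.3094, 1.2039) x3=(-0.1917, -1.5030, -1.4551) x4=(-0.7178, -1.1967, -1.3125)
step 13: x0=(0.4451, 1.4223, -0.4938) x1=(-0.4725, -1.0041, -0.2930) x2=(-0.6556, 1.3394, 1.1966) x3=(-0.2159, -1.5154, -1.4486) x4=(-0.7275, -1.2253, -1.3055)
step 14: x0=(0.4608, 1.4179, -0.5271) x1=(-0.5160, -0.9936, -0.2291) x2=(-0.6414, 1.3693, 1.1893) x3=(-0.2223, -1.5378, -1.4470) x4=(-0.7627, -1.2391, -1.2906)
step 15: x0=(0.4766, 1.4134, -0.5604) x1=(-0.5597, -0.9833, -0.1661) x2=(-0.6271, 1.3993, 1.1820) x3=(-0.2233, -1.5633, -1.4469) x4=(-0.8059, -1.2485, -1.2730)
step 16: x0=(0.4923, 1.4089, -0.5937) x1=(-0.6034, -0.9733, -0.1038) x2=(-0.6128, 1.4292, 1.1747) x3=(-0.2250, -1.5882, -1.4465) x4=(-0.8479, -1.2583, -1.2554)
step 17: x0=(0.5080, 1.4045, -0.6270) x1=(-0.6472, -0.9633, -0.0421) x2=(-0.5985, 1.4592, 1.1673) x3=(-0.2289, -1.6121, -1.4455) x4=(-0.8868, -1.2697, -1.2385)
step 18: x0=(0.5237, 1.4000, -0.6602) x1=(-0.6910, -0.9535, 0.0193) x2=(-0.5842, 1.4891, 1.1600) x3=(-0.2348, -1.6349, -1.4438) x4=(-0.9227, -1.2827, -1.2223)
step 19: x0=(0.5394, 1.3955, -0.6935) x1=(-0.7349, -0.9438, 0.0803) x2=(-0.5699, 1.5191, 1.1526) x3=(-0.2425, -1.6567, -1.4414) x4=(-0.9560, -1.2969, -1.2069)
step 20: x0=(0.5551, 1.3911, -0.7268) x1=(-0.7788, -0.9342, 0.1411) x2=(-0.5556, 1.5490, 1.1453) x3=(-0.2517, -1.6778, -1.4386) x4=(-0.9870, -1.3122, -1.1920)
step 21: x0=(0.5708, 1.3866, -0.7600) x1=(-0.8228, -0.9246, 0.2016) x2=(-0.5413, 1.5790, 1.1379) x3=(-0.2623, -1.6982, -1.4353) x4=(-1.0160, -1.3284, -1.1777)
step 22: x0=(0.5865, 1.3821, -0.7933) x1=(-0.8667, -0.9151, 0.2621) x2=(-0.5270, 1.6089, 1.1305) x3=(-0.2741, -1.7180, -1.4316) x4=(-1.0433, -1.3455, -1.1640)
step 23: x0=(0.6022, 1.3776, -0.8266) x1=(-0.9106, -0.9056, 0.3224) x2=(-0.5127, 1.6389, 1.1231) x3=(-0.2870, -1.7373, -1.4275) x4=(-1.0691, -1.3633, -1.1507)
step 24: x0=(0.6179, 1.3732, -0.8598) x1=(-0.9546, -0.8961, 0.3826) x2=(-0.4984, 1.6688, 1.1157) x3=(-0.3008, -1.7561, -1.4231) x4=(-1.0934, -1.3818, -1.1379)
step 25: x0=(0.6336, 1.3687, -0.8931) x1=(-0.9985, -0.8866, 0.4428) x2=(-0.4841, 1.6987, 1.1083) x3=(-0.3155, -1.7745, -1.4184) x4=(-1.1165, -1.4008, -1.1255)
step 26: x0=(0.6493, 1.3642, -0.9263) x1=(-1.0425, -0.8772, 0.5028) x2=(-0.4698, 1.7287, 1.1009) x3=(-0.3311, -1.7925, -1.4133) x4=(-1.1382, -1.4205, -1.1135)
step 27: x0=(0.6649, 1.3597, -0.9596) x1=(-1.0864, -0.8678, 0.5629) x2=(-0.4554, 1.7586, 1.0935) x3=(-0.3475, -1.8102, -1.4079) x4=(-1.1589, -1.4406, -1.1020)
step 28: x0=(0.6806, 1.3552, -0.9928) x1=(-1.1304, -0.8584, 0.6229) x2=(-0.4411, 1.7885, 1.0860) x3=(-0.3646, -1.8274, -1.4022) x4=(-1.1783, -1.4613, -1.0908)
step 29: x0=(0.6963, 1.3508, -1.0260) x1=(-1.1743, -0.8490, 0.6829) x2=(-0.4268, 1.8184, 1.0786) x3=(-0.3826, -1.8444, -1.3963) x4=(-1.1967, -1.4825, -1.0801)
step 30: x0=(0.7120, 1.3463, -1.0593) x1=(-1.2183, -0.8396, 0.7428) x2=(-0.4125, 1.8484, 1.0712) x3=(-0.4013, -1.8609, -1.3900) x4=(-1.2139, -1.5042, -1.0698)
step 31: x0=(0.7277, 1.3418, -1.0925) x1=(-1.2622, -0.8302, 0.8027) x2=(-0.3981, 1.8783, 1.0638) x3=(-0.4208, -1.8772, -1.3834) x4=(-1.2300, -1.5263, -1.0599)
step 32: x0=(0.7433, 1.3373, -1.1257) x1=(-1.3062, -0.8208, 0.8626) x2=(-0.3838, 1.9082, 1.0563) x3=(-0.4411, -1.8931, -1.3765) x4=(-1.2449, -1.5490, -1.0505)
step 33: x0=(0.7590, 1.3329, -1.1590) x1=(-1.3501, -0.8114, 0.9225) x2=(-0.3695, 1.9381, 1.0489) x3=(-0.4622, -1.9086, -1.3693) x4=(-1.2586, -1.5722, -1.0416)
step 34: x0=(0.7747, 1.3284, -1.1922) x1=(-1.3941, -0.8020, 0.9824) x2=(-0.3551, 1.9680, 1.0414) x3=(-0.4843, -1.9237, -1.3617) x4=(-1.2711, -1.5959, -1.0332)
step 35: x0=(0.7904, 1.3239, -1.2254) x1=(-1.4380, -0.7927, 1.0423) x2=(-0.3408, 1.9979, 1.0340) x3=(-0.5072, -1.9385, -1.3537) x4=(-1.2821, -1.6202, -1.0254)
step 36: x0=(0.8060, 1.3194, -1.2587) x1=(-1.4820, -0.7833, 1.1022) x2=(-0.3265, 2.0278, 1.0265) x3=(-0.5313, -1.9528, -1.3453) x4=(-1.2916, -1.6452, -1.0182)
step 37: x0=(0.8217, 1.3150, -1.2919) x1=(-1.5259, -0.7739, 1.1620) x2=(-0.3121, 2.0577, 1.0191) x3=(-0.5564, -1.9667, -1.3363) x4=(-1.2995, -1.6708, -1.0118)
step 38: x0=(0.8374, 1.3105, -1.3251) x1=(-1.5698, -0.7646, 1.2219) x2=(-0.2978, 2.0876, 1.0116) x3=(-0.5829, -1.9800, -1.3268) x4=(-1.3055, -1.6971, -1.0061)
step 39: x0=(0.8530, 1.3060, -1.3583) x1=(-1.6138, -0.7552, 1.2817) x2=(-0.2835, 2.1176, 1.0042) x3=(-0.6109, -1.9928, -1.3166) x4=(-1.3093, -1.7243, -1.0014)
step 40: x0=(0.8687, 1.3015, -1.3916) x1=(-1.6577, -0.7458, 1.3416) x2=(-0.2691, 2.1475, 0.9967) x3=(-0.6406, -2.0049, -1.3057) x4=(-1.3105, -1.7525, -0.9979)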